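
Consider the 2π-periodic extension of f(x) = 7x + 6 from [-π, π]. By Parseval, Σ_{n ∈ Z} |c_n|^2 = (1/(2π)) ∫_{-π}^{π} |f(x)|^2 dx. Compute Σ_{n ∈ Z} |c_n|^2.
Σ |c_n|^2 = 49π^2/3 + 36

Expand and integrate term by term over [-π, π]:
  ∫ (7x)^2 dx = 49·(2π^3/3); ∫ 2·7·(6)·x dx = 0 (odd integrand); ∫ 6^2 dx = 36·2π.
So (1/(2π)) ∫_{-π}^{π} (7x + 6)^2 dx = 49π^2/3 + 36 = 49π^2/3 + 36.
Parseval ⇒ Σ |c_n|^2 = 49π^2/3 + 36.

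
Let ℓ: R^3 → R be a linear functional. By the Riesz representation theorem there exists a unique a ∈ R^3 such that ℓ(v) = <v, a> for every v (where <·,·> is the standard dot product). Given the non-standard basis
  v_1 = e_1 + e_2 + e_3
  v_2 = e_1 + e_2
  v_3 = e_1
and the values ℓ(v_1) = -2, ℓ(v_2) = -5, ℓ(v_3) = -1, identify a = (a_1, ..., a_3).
a = (-1, -4, 3)

Write a = (a_1, ..., a_3) in the standard basis. For each basis vector v_i, ℓ(v_i) = <v_i, a> is a linear equation in the a_j's. Collect the n equations into a matrix system V a = ℓ, where row i of V is v_i (expressed in the standard basis). Since V is invertible (lower-triangular with 1s on the diagonal, up to permutation), solve by back-substitution:
  V =
[[1, 1, 1],
 [1, 1, 0],
 [1, 0, 0]]
  V a = (-2, -5, -1)
Solving gives a = (-1, -4, 3).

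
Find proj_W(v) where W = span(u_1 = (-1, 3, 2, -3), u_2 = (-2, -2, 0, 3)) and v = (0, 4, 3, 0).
proj_W(v) = (-151/111, 253/111, 202/111, -76/37)

Set up U = [u_1 | ... | u_2] ∈ R^(4×2). The projector onto W = col(U) is P = U (U^T U)^(-1) U^T.
Compute U^T U =
  [23, -13]
  [-13, 17],
and U^T v = (18, -8).
Solve U^T U · c = U^T v for the coefficients: c = (101/111, 25/111). The projection is proj_W(v) = U c.
Check: (v - proj_W(v)) · u_1 = 0  (should be 0).
Check: (v - proj_W(v)) · u_2 = 0  (should be 0).
Result: proj_W(v) = (-151/111, 253/111, 202/111, -76/37).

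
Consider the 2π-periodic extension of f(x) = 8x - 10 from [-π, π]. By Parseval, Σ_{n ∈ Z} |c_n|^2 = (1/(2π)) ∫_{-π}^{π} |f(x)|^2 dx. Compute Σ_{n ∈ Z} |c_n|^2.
Σ |c_n|^2 = 64π^2/3 + 100

Expand and integrate term by term over [-π, π]:
  ∫ (8x)^2 dx = 64·(2π^3/3); ∫ 2·8·(-10)·x dx = 0 (odd integrand); ∫ (-10)^2 dx = 100·2π.
So (1/(2π)) ∫_{-π}^{π} (8x - 10)^2 dx = 64π^2/3 + 100 = 64π^2/3 + 100.
Parseval ⇒ Σ |c_n|^2 = 64π^2/3 + 100.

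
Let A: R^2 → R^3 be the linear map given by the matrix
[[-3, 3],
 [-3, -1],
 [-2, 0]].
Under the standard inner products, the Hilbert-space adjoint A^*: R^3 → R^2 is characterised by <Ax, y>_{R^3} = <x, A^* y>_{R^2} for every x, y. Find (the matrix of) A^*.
A^* = A^T =
[[-3, -3, -2],
 [3, -1, 0]]

For real matrices with standard dot products, the defining identity <Ax, y> = <x, A^* y> gives (Ax)^T y = x^T (A^*) y, i.e. x^T A^T y = x^T (A^*) y. Since this holds for all x, y, we must have A^* = A^T. Therefore
A^* =
[[-3, -3, -2],
 [3, -1, 0]].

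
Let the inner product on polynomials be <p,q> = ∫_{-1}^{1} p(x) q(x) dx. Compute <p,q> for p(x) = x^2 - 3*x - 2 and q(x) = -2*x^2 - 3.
<p,q> = 178/15

Expand the product: p(x)·q(x) = -2*x^4 + 6*x^3 + x^2 + 9*x + 6.
∫_{-1}^{1} of each monomial x^k gives [2/(k+1) if k even, 0 if k odd]. Integrating term-by-term (or equivalently evaluating the antiderivative F(x) = -2*x^5/5 + 3*x^4/2 + x^3/3 + 9*x^2/2 + 6*x at the endpoints):
  F(1) − F(−1) = 179/15 − (1/15) = 178/15.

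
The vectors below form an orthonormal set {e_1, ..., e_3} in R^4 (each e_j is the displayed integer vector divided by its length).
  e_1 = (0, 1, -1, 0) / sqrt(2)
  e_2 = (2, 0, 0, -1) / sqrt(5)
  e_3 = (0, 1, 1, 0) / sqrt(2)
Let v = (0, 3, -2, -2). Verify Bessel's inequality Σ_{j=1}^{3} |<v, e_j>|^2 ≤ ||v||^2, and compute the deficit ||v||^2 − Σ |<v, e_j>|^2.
Σ |<v, e_j>|^2 = 69/5; ||v||^2 = 17; deficit = 16/5

Write each e_j = u_j / sqrt(<u_j, u_j>) where u_j is the displayed integer vector. Then <v, e_j> = <v, u_j> / sqrt(<u_j, u_j>), so |<v, e_j>|^2 = <v, u_j>^2 / <u_j, u_j>.
Coefficients: <v, e_1> = 5/sqrt(2), <v, e_2> = 2/sqrt(5), <v, e_3> = 1/sqrt(2).
Square and sum: Σ |<v, e_j>|^2 = 69/5.
Compute ||v||^2 = v·v = 17.
Deficit = 17 − 69/5 = 16/5 ≥ 0, confirming Bessel's inequality. (The deficit equals ||v − Σ <v,e_j> e_j||^2, the squared distance from v to span{e_j}.)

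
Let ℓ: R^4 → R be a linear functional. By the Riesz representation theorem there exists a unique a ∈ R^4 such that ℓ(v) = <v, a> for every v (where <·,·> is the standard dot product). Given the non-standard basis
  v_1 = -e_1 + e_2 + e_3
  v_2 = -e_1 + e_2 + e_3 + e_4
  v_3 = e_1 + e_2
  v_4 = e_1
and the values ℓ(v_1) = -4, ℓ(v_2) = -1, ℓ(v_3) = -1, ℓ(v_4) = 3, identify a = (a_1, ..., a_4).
a = (3, -4, 3, 3)

Write a = (a_1, ..., a_4) in the standard basis. For each basis vector v_i, ℓ(v_i) = <v_i, a> is a linear equation in the a_j's. Collect the n equations into a matrix system V a = ℓ, where row i of V is v_i (expressed in the standard basis). Since V is invertible (lower-triangular with 1s on the diagonal, up to permutation), solve by back-substitution:
  V =
[[-1, 1, 1, 0],
 [-1, 1, 1, 1],
 [1, 1, 0, 0],
 [1, 0, 0, 0]]
  V a = (-4, -1, -1, 3)
Solving gives a = (3, -4, 3, 3).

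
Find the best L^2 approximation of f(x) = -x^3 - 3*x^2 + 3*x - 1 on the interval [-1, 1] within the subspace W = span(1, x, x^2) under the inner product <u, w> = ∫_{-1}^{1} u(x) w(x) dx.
g(x) = -3*x^2 + 12*x/5 - 1

The best approximation g ∈ W is the orthogonal projection of f onto W. Writing g = a_0 + a_1 x + a_2 x^2, the coefficients solve the normal equations G · a = b where
  G_{ij} = <φ_i, φ_j> and b_i = <f, φ_i>, with φ_0 = 1, φ_1 = x, φ_2 = x^2.
G =
  [2, 0, 2/3]
  [0, 2/3, 0]
  [2/3, 0, 2/5],
b = (-4, 8/5, -28/15).
Solving gives a_0 = -1, a_1 = 12/5, a_2 = -3, so
  g(x) = -3*x^2 + 12*x/5 - 1.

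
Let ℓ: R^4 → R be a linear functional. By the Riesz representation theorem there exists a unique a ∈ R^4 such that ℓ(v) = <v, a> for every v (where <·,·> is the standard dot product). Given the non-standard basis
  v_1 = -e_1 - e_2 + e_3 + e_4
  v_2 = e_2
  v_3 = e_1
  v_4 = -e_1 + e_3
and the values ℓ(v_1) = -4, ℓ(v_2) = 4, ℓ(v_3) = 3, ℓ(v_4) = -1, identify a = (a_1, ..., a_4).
a = (3, 4, 2, 1)

Write a = (a_1, ..., a_4) in the standard basis. For each basis vector v_i, ℓ(v_i) = <v_i, a> is a linear equation in the a_j's. Collect the n equations into a matrix system V a = ℓ, where row i of V is v_i (expressed in the standard basis). Since V is invertible (lower-triangular with 1s on the diagonal, up to permutation), solve by back-substitution:
  V =
[[-1, -1, 1, 1],
 [0, 1, 0, 0],
 [1, 0, 0, 0],
 [-1, 0, 1, 0]]
  V a = (-4, 4, 3, -1)
Solving gives a = (3, 4, 2, 1).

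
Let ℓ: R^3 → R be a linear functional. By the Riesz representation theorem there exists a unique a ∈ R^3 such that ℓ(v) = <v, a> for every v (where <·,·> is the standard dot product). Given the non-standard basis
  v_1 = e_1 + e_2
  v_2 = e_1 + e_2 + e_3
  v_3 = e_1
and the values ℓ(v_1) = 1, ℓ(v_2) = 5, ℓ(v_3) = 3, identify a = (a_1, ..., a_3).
a = (3, -2, 4)

Write a = (a_1, ..., a_3) in the standard basis. For each basis vector v_i, ℓ(v_i) = <v_i, a> is a linear equation in the a_j's. Collect the n equations into a matrix system V a = ℓ, where row i of V is v_i (expressed in the standard basis). Since V is invertible (lower-triangular with 1s on the diagonal, up to permutation), solve by back-substitution:
  V =
[[1, 1, 0],
 [1, 1, 1],
 [1, 0, 0]]
  V a = (1, 5, 3)
Solving gives a = (3, -2, 4).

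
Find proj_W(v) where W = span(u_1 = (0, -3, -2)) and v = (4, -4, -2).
proj_W(v) = (0, -48/13, -32/13)

Set up U = [u_1 | ... | u_1] ∈ R^(3×1). The projector onto W = col(U) is P = U (U^T U)^(-1) U^T.
Compute U^T U =
  [13],
and U^T v = (16).
Solve U^T U · c = U^T v for the coefficients: c = (16/13). The projection is proj_W(v) = U c.
Check: (v - proj_W(v)) · u_1 = 0  (should be 0).
Result: proj_W(v) = (0, -48/13, -32/13).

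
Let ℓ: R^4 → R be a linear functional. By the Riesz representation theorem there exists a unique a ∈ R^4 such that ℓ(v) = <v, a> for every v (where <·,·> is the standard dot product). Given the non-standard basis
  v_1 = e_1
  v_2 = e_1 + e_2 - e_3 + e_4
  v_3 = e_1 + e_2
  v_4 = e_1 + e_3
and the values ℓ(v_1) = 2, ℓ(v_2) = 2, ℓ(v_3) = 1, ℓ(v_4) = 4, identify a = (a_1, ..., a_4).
a = (2, -1, 2, 3)

Write a = (a_1, ..., a_4) in the standard basis. For each basis vector v_i, ℓ(v_i) = <v_i, a> is a linear equation in the a_j's. Collect the n equations into a matrix system V a = ℓ, where row i of V is v_i (expressed in the standard basis). Since V is invertible (lower-triangular with 1s on the diagonal, up to permutation), solve by back-substitution:
  V =
[[1, 0, 0, 0],
 [1, 1, -1, 1],
 [1, 1, 0, 0],
 [1, 0, 1, 0]]
  V a = (2, 2, 1, 4)
Solving gives a = (2, -1, 2, 3).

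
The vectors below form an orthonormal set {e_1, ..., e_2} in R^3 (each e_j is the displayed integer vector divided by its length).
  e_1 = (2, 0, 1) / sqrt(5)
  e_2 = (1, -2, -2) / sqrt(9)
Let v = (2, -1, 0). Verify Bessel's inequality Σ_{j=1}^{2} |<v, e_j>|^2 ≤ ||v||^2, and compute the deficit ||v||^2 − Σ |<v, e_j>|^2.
Σ |<v, e_j>|^2 = 224/45; ||v||^2 = 5; deficit = 1/45

Write each e_j = u_j / sqrt(<u_j, u_j>) where u_j is the displayed integer vector. Then <v, e_j> = <v, u_j> / sqrt(<u_j, u_j>), so |<v, e_j>|^2 = <v, u_j>^2 / <u_j, u_j>.
Coefficients: <v, e_1> = 4/sqrt(5), <v, e_2> = 4/sqrt(9).
Square and sum: Σ |<v, e_j>|^2 = 224/45.
Compute ||v||^2 = v·v = 5.
Deficit = 5 − 224/45 = 1/45 ≥ 0, confirming Bessel's inequality. (The deficit equals ||v − Σ <v,e_j> e_j||^2, the squared distance from v to span{e_j}.)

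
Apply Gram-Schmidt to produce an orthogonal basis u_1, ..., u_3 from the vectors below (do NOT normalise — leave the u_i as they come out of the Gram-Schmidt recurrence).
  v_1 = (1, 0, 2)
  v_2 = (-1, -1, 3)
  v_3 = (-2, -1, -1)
Orthogonal basis:
  u_1 = (1, 0, 2)
  u_2 = (-2, -1, 1)
  u_3 = (2/15, -1/3, -1/15)

Apply the Gram-Schmidt recurrence
  u_1 = v_1
  u_i = v_i − Σ_{j<i} ((v_i · u_j) / (u_j · u_j)) · u_j.

Step by step this gives:
  u_1 = (1, 0, 2)
  u_2 = (-2, -1, 1)
  u_3 = (2/15, -1/3, -1/15)

Orthogonality check:
  u_2 · u_1 = 0 (should be 0)
  u_3 · u_1 = 0 (should be 0)
  u_3 · u_2 = 0 (should be 0)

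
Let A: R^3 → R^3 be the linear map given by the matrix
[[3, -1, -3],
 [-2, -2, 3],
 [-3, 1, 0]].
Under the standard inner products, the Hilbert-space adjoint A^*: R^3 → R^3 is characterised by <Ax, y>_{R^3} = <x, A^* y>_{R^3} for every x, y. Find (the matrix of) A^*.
A^* = A^T =
[[3, -2, -3],
 [-1, -2, 1],
 [-3, 3, 0]]

For real matrices with standard dot products, the defining identity <Ax, y> = <x, A^* y> gives (Ax)^T y = x^T (A^*) y, i.e. x^T A^T y = x^T (A^*) y. Since this holds for all x, y, we must have A^* = A^T. Therefore
A^* =
[[3, -2, -3],
 [-1, -2, 1],
 [-3, 3, 0]].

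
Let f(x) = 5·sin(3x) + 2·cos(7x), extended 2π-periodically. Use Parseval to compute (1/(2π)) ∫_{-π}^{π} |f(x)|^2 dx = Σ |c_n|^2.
Σ |c_n|^2 = 29/2

Expand |f|^2 and use orthogonality of {sin(nx), cos(mx)} on [-π, π]:
  ∫_{-π}^{π} sin(nx)^2 dx = π, ∫ cos(mx)^2 dx = π, and cross terms integrate to 0.
So ∫_{-π}^{π} f(x)^2 dx = 5^2 · π + 2^2 · π = (25 + 4)π.
Divide by 2π: (25 + 4)/2 = 29/2.
By Parseval, this equals Σ |c_n|^2.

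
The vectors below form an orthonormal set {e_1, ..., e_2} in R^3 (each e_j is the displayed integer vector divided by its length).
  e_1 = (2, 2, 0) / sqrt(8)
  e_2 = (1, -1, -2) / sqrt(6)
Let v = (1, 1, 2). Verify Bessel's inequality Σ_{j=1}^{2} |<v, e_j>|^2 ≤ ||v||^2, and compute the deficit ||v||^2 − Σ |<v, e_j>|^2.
Σ |<v, e_j>|^2 = 14/3; ||v||^2 = 6; deficit = 4/3

Write each e_j = u_j / sqrt(<u_j, u_j>) where u_j is the displayed integer vector. Then <v, e_j> = <v, u_j> / sqrt(<u_j, u_j>), so |<v, e_j>|^2 = <v, u_j>^2 / <u_j, u_j>.
Coefficients: <v, e_1> = 4/sqrt(8), <v, e_2> = -4/sqrt(6).
Square and sum: Σ |<v, e_j>|^2 = 14/3.
Compute ||v||^2 = v·v = 6.
Deficit = 6 − 14/3 = 4/3 ≥ 0, confirming Bessel's inequality. (The deficit equals ||v − Σ <v,e_j> e_j||^2, the squared distance from v to span{e_j}.)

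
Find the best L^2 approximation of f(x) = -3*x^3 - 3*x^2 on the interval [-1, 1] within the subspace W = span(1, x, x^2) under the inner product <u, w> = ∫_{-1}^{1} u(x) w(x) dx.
g(x) = -3*x^2 - 9*x/5

The best approximation g ∈ W is the orthogonal projection of f onto W. Writing g = a_0 + a_1 x + a_2 x^2, the coefficients solve the normal equations G · a = b where
  G_{ij} = <φ_i, φ_j> and b_i = <f, φ_i>, with φ_0 = 1, φ_1 = x, φ_2 = x^2.
G =
  [2, 0, 2/3]
  [0, 2/3, 0]
  [2/3, 0, 2/5],
b = (-2, -6/5, -6/5).
Solving gives a_0 = 0, a_1 = -9/5, a_2 = -3, so
  g(x) = -3*x^2 - 9*x/5.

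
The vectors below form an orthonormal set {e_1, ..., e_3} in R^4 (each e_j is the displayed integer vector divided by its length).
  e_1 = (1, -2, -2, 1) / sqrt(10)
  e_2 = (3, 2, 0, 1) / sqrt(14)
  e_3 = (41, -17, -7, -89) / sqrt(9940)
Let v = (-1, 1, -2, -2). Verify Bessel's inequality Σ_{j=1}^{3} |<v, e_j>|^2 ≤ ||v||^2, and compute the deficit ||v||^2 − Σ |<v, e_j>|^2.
Σ |<v, e_j>|^2 = 181/71; ||v||^2 = 10; deficit = 529/71

Write each e_j = u_j / sqrt(<u_j, u_j>) where u_j is the displayed integer vector. Then <v, e_j> = <v, u_j> / sqrt(<u_j, u_j>), so |<v, e_j>|^2 = <v, u_j>^2 / <u_j, u_j>.
Coefficients: <v, e_1> = -1/sqrt(10), <v, e_2> = -3/sqrt(14), <v, e_3> = 134/sqrt(9940).
Square and sum: Σ |<v, e_j>|^2 = 181/71.
Compute ||v||^2 = v·v = 10.
Deficit = 10 − 181/71 = 529/71 ≥ 0, confirming Bessel's inequality. (The deficit equals ||v − Σ <v,e_j> e_j||^2, the squared distance from v to span{e_j}.)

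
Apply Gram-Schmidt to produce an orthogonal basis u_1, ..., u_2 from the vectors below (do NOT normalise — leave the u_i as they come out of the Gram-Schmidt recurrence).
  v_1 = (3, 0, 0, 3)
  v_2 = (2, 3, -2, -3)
Orthogonal basis:
  u_1 = (3, 0, 0, 3)
  u_2 = (5/2, 3, -2, -5/2)

Apply the Gram-Schmidt recurrence
  u_1 = v_1
  u_i = v_i − Σ_{j<i} ((v_i · u_j) / (u_j · u_j)) · u_j.

Step by step this gives:
  u_1 = (3, 0, 0, 3)
  u_2 = (5/2, 3, -2, -5/2)

Orthogonality check:
  u_2 · u_1 = 0 (should be 0)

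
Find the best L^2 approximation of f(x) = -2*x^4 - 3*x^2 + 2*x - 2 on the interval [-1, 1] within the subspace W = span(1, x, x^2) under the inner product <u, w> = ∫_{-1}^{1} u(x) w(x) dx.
g(x) = -33*x^2/7 + 2*x - 64/35

The best approximation g ∈ W is the orthogonal projection of f onto W. Writing g = a_0 + a_1 x + a_2 x^2, the coefficients solve the normal equations G · a = b where
  G_{ij} = <φ_i, φ_j> and b_i = <f, φ_i>, with φ_0 = 1, φ_1 = x, φ_2 = x^2.
G =
  [2, 0, 2/3]
  [0, 2/3, 0]
  [2/3, 0, 2/5],
b = (-34/5, 4/3, -326/105).
Solving gives a_0 = -64/35, a_1 = 2, a_2 = -33/7, so
  g(x) = -33*x^2/7 + 2*x - 64/35.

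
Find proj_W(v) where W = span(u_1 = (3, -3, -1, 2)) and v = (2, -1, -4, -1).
proj_W(v) = (33/23, -33/23, -11/23, 22/23)

Set up U = [u_1 | ... | u_1] ∈ R^(4×1). The projector onto W = col(U) is P = U (U^T U)^(-1) U^T.
Compute U^T U =
  [23],
and U^T v = (11).
Solve U^T U · c = U^T v for the coefficients: c = (11/23). The projection is proj_W(v) = U c.
Check: (v - proj_W(v)) · u_1 = 0  (should be 0).
Result: proj_W(v) = (33/23, -33/23, -11/23, 22/23).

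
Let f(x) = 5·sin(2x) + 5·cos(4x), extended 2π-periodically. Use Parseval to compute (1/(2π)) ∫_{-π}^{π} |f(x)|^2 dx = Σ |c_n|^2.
Σ |c_n|^2 = 25

Expand |f|^2 and use orthogonality of {sin(nx), cos(mx)} on [-π, π]:
  ∫_{-π}^{π} sin(nx)^2 dx = π, ∫ cos(mx)^2 dx = π, and cross terms integrate to 0.
So ∫_{-π}^{π} f(x)^2 dx = 5^2 · π + 5^2 · π = (25 + 25)π.
Divide by 2π: (25 + 25)/2 = 25.
By Parseval, this equals Σ |c_n|^2.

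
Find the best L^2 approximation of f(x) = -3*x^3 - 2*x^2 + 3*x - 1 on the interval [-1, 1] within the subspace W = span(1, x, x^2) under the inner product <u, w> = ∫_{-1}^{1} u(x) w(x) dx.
g(x) = -2*x^2 + 6*x/5 - 1

The best approximation g ∈ W is the orthogonal projection of f onto W. Writing g = a_0 + a_1 x + a_2 x^2, the coefficients solve the normal equations G · a = b where
  G_{ij} = <φ_i, φ_j> and b_i = <f, φ_i>, with φ_0 = 1, φ_1 = x, φ_2 = x^2.
G =
  [2, 0, 2/3]
  [0, 2/3, 0]
  [2/3, 0, 2/5],
b = (-10/3, 4/5, -22/15).
Solving gives a_0 = -1, a_1 = 6/5, a_2 = -2, so
  g(x) = -2*x^2 + 6*x/5 - 1.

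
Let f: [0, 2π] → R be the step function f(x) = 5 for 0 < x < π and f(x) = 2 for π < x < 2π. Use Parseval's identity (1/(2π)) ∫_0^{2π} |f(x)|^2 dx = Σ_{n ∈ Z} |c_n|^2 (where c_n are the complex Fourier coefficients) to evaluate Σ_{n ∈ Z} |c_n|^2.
Σ |c_n|^2 = 29/2

Parseval equates the L^2 energy of f (normalised by 1/(2π)) with the ℓ^2 sum of its Fourier coefficients: (1/(2π)) ∫_0^{2π} |f|^2 = Σ |c_n|^2.
Compute the left side: (1/(2π)) [∫_0^π 5^2 dx + ∫_π^{2π} 2^2 dx] = (1/(2π)) · (25π + 4π) = (25 + 4)/2 = 29/2.
So Σ_{n ∈ Z} |c_n|^2 = 29/2.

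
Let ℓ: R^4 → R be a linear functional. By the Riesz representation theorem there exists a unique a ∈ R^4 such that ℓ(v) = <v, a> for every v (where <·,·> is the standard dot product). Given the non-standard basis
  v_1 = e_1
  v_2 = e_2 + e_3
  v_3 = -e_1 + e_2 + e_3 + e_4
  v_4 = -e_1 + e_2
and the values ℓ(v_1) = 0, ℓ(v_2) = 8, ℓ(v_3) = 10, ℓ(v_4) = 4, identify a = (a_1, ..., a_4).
a = (0, 4, 4, 2)

Write a = (a_1, ..., a_4) in the standard basis. For each basis vector v_i, ℓ(v_i) = <v_i, a> is a linear equation in the a_j's. Collect the n equations into a matrix system V a = ℓ, where row i of V is v_i (expressed in the standard basis). Since V is invertible (lower-triangular with 1s on the diagonal, up to permutation), solve by back-substitution:
  V =
[[1, 0, 0, 0],
 [0, 1, 1, 0],
 [-1, 1, 1, 1],
 [-1, 1, 0, 0]]
  V a = (0, 8, 10, 4)
Solving gives a = (0, 4, 4, 2).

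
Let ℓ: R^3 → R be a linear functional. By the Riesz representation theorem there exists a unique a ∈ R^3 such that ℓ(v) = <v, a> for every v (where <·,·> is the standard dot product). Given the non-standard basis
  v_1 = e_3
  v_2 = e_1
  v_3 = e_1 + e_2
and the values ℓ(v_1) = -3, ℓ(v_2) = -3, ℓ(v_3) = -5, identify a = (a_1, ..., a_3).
a = (-3, -2, -3)

Write a = (a_1, ..., a_3) in the standard basis. For each basis vector v_i, ℓ(v_i) = <v_i, a> is a linear equation in the a_j's. Collect the n equations into a matrix system V a = ℓ, where row i of V is v_i (expressed in the standard basis). Since V is invertible (lower-triangular with 1s on the diagonal, up to permutation), solve by back-substitution:
  V =
[[0, 0, 1],
 [1, 0, 0],
 [1, 1, 0]]
  V a = (-3, -3, -5)
Solving gives a = (-3, -2, -3).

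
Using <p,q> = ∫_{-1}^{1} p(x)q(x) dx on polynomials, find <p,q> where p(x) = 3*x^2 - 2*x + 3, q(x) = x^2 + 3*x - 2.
<p,q> = -84/5

Expand the product: p(x)·q(x) = 3*x^4 + 7*x^3 - 9*x^2 + 13*x - 6.
∫_{-1}^{1} of each monomial x^k gives [2/(k+1) if k even, 0 if k odd]. Integrating term-by-term (or equivalently evaluating the antiderivative F(x) = 3*x^5/5 + 7*x^4/4 - 3*x^3 + 13*x^2/2 - 6*x at the endpoints):
  F(1) − F(−1) = -3/20 − (333/20) = -84/5.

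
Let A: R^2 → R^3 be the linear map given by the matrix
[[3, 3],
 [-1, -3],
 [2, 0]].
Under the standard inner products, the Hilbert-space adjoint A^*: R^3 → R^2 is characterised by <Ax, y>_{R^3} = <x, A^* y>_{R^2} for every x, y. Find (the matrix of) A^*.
A^* = A^T =
[[3, -1, 2],
 [3, -3, 0]]

For real matrices with standard dot products, the defining identity <Ax, y> = <x, A^* y> gives (Ax)^T y = x^T (A^*) y, i.e. x^T A^T y = x^T (A^*) y. Since this holds for all x, y, we must have A^* = A^T. Therefore
A^* =
[[3, -1, 2],
 [3, -3, 0]].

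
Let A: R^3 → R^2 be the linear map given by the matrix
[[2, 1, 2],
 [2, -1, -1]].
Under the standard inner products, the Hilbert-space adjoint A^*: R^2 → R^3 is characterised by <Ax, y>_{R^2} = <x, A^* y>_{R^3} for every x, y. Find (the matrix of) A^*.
A^* = A^T =
[[2, 2],
 [1, -1],
 [2, -1]]

For real matrices with standard dot products, the defining identity <Ax, y> = <x, A^* y> gives (Ax)^T y = x^T (A^*) y, i.e. x^T A^T y = x^T (A^*) y. Since this holds for all x, y, we must have A^* = A^T. Therefore
A^* =
[[2, 2],
 [1, -1],
 [2, -1]].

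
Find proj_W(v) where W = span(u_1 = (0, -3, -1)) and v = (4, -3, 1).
proj_W(v) = (0, -12/5, -4/5)

Set up U = [u_1 | ... | u_1] ∈ R^(3×1). The projector onto W = col(U) is P = U (U^T U)^(-1) U^T.
Compute U^T U =
  [10],
and U^T v = (8).
Solve U^T U · c = U^T v for the coefficients: c = (4/5). The projection is proj_W(v) = U c.
Check: (v - proj_W(v)) · u_1 = 0  (should be 0).
Result: proj_W(v) = (0, -12/5, -4/5).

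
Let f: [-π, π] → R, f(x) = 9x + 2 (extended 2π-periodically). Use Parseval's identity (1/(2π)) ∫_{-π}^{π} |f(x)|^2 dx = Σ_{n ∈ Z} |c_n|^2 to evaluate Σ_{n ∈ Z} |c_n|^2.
Σ |c_n|^2 = 27π^2 + 4

Expand and integrate term by term over [-π, π]:
  ∫ (9x)^2 dx = 81·(2π^3/3); ∫ 2·9·(2)·x dx = 0 (odd integrand); ∫ 2^2 dx = 4·2π.
So (1/(2π)) ∫_{-π}^{π} (9x + 2)^2 dx = 81π^2/3 + 4 = 27π^2 + 4.
Parseval ⇒ Σ |c_n|^2 = 27π^2 + 4.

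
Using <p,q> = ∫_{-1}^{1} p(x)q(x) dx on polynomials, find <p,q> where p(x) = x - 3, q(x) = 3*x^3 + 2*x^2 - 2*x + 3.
<p,q> = -332/15

Expand the product: p(x)·q(x) = 3*x^4 - 7*x^3 - 8*x^2 + 9*x - 9.
∫_{-1}^{1} of each monomial x^k gives [2/(k+1) if k even, 0 if k odd]. Integrating term-by-term (or equivalently evaluating the antiderivative F(x) = 3*x^5/5 - 7*x^4/4 - 8*x^3/3 + 9*x^2/2 - 9*x at the endpoints):
  F(1) − F(−1) = -499/60 − (829/60) = -332/15.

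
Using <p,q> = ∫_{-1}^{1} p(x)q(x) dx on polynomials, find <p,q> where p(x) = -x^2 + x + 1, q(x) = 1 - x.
<p,q> = 2/3

Expand the product: p(x)·q(x) = x^3 - 2*x^2 + 1.
∫_{-1}^{1} of each monomial x^k gives [2/(k+1) if k even, 0 if k odd]. Integrating term-by-term (or equivalently evaluating the antiderivative F(x) = x^4/4 - 2*x^3/3 + x at the endpoints):
  F(1) − F(−1) = 7/12 − (-1/12) = 2/3.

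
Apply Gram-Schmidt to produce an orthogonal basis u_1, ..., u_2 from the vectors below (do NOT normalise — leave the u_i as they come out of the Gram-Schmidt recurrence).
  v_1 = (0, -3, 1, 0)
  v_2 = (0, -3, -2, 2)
Orthogonal basis:
  u_1 = (0, -3, 1, 0)
  u_2 = (0, -9/10, -27/10, 2)

Apply the Gram-Schmidt recurrence
  u_1 = v_1
  u_i = v_i − Σ_{j<i} ((v_i · u_j) / (u_j · u_j)) · u_j.

Step by step this gives:
  u_1 = (0, -3, 1, 0)
  u_2 = (0, -9/10, -27/10, 2)

Orthogonality check:
  u_2 · u_1 = 0 (should be 0)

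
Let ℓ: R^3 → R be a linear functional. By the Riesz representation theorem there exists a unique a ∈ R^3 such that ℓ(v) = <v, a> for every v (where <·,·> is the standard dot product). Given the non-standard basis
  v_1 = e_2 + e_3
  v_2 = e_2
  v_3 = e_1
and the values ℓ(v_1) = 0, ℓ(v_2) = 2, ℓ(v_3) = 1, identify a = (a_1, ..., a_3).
a = (1, 2, -2)

Write a = (a_1, ..., a_3) in the standard basis. For each basis vector v_i, ℓ(v_i) = <v_i, a> is a linear equation in the a_j's. Collect the n equations into a matrix system V a = ℓ, where row i of V is v_i (expressed in the standard basis). Since V is invertible (lower-triangular with 1s on the diagonal, up to permutation), solve by back-substitution:
  V =
[[0, 1, 1],
 [0, 1, 0],
 [1, 0, 0]]
  V a = (0, 2, 1)
Solving gives a = (1, 2, -2).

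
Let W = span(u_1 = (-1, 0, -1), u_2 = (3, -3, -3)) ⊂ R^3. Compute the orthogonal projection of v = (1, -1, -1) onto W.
proj_W(v) = (1, -1, -1)

Set up U = [u_1 | ... | u_2] ∈ R^(3×2). The projector onto W = col(U) is P = U (U^T U)^(-1) U^T.
Compute U^T U =
  [2, 0]
  [0, 27],
and U^T v = (0, 9).
Solve U^T U · c = U^T v for the coefficients: c = (0, 1/3). The projection is proj_W(v) = U c.
Check: (v - proj_W(v)) · u_1 = 0  (should be 0).
Check: (v - proj_W(v)) · u_2 = 0  (should be 0).
Result: proj_W(v) = (1, -1, -1).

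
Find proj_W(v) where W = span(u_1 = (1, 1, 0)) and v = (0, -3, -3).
proj_W(v) = (-3/2, -3/2, 0)

Set up U = [u_1 | ... | u_1] ∈ R^(3×1). The projector onto W = col(U) is P = U (U^T U)^(-1) U^T.
Compute U^T U =
  [2],
and U^T v = (-3).
Solve U^T U · c = U^T v for the coefficients: c = (-3/2). The projection is proj_W(v) = U c.
Check: (v - proj_W(v)) · u_1 = 0  (should be 0).
Result: proj_W(v) = (-3/2, -3/2, 0).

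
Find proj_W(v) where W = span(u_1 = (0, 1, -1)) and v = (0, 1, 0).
proj_W(v) = (0, 1/2, -1/2)

Set up U = [u_1 | ... | u_1] ∈ R^(3×1). The projector onto W = col(U) is P = U (U^T U)^(-1) U^T.
Compute U^T U =
  [2],
and U^T v = (1).
Solve U^T U · c = U^T v for the coefficients: c = (1/2). The projection is proj_W(v) = U c.
Check: (v - proj_W(v)) · u_1 = 0  (should be 0).
Result: proj_W(v) = (0, 1/2, -1/2).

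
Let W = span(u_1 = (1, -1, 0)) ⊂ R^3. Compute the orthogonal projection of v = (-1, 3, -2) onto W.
proj_W(v) = (-2, 2, 0)

Set up U = [u_1 | ... | u_1] ∈ R^(3×1). The projector onto W = col(U) is P = U (U^T U)^(-1) U^T.
Compute U^T U =
  [2],
and U^T v = (-4).
Solve U^T U · c = U^T v for the coefficients: c = (-2). The projection is proj_W(v) = U c.
Check: (v - proj_W(v)) · u_1 = 0  (should be 0).
Result: proj_W(v) = (-2, 2, 0).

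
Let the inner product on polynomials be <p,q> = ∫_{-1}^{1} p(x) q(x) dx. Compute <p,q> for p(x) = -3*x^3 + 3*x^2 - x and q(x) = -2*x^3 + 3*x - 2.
<p,q> = -248/35

Expand the product: p(x)·q(x) = 6*x^6 - 6*x^5 - 7*x^4 + 15*x^3 - 9*x^2 + 2*x.
∫_{-1}^{1} of each monomial x^k gives [2/(k+1) if k even, 0 if k odd]. Integrating term-by-term (or equivalently evaluating the antiderivative F(x) = 6*x^7/7 - x^6 - 7*x^5/5 + 15*x^4/4 - 3*x^3 + x^2 at the endpoints):
  F(1) − F(−1) = 29/140 − (1021/140) = -248/35.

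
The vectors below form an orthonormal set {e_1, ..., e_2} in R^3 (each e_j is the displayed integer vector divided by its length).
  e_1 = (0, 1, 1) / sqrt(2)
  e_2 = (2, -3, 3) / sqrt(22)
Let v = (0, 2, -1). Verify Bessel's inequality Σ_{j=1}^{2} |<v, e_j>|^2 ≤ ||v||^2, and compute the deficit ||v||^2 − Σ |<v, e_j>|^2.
Σ |<v, e_j>|^2 = 46/11; ||v||^2 = 5; deficit = 9/11

Write each e_j = u_j / sqrt(<u_j, u_j>) where u_j is the displayed integer vector. Then <v, e_j> = <v, u_j> / sqrt(<u_j, u_j>), so |<v, e_j>|^2 = <v, u_j>^2 / <u_j, u_j>.
Coefficients: <v, e_1> = 1/sqrt(2), <v, e_2> = -9/sqrt(22).
Square and sum: Σ |<v, e_j>|^2 = 46/11.
Compute ||v||^2 = v·v = 5.
Deficit = 5 − 46/11 = 9/11 ≥ 0, confirming Bessel's inequality. (The deficit equals ||v − Σ <v,e_j> e_j||^2, the squared distance from v to span{e_j}.)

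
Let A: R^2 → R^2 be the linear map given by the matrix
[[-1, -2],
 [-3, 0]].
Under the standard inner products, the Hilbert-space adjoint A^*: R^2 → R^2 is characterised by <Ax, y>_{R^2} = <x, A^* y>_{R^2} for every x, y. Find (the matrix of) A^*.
A^* = A^T =
[[-1, -3],
 [-2, 0]]

For real matrices with standard dot products, the defining identity <Ax, y> = <x, A^* y> gives (Ax)^T y = x^T (A^*) y, i.e. x^T A^T y = x^T (A^*) y. Since this holds for all x, y, we must have A^* = A^T. Therefore
A^* =
[[-1, -3],
 [-2, 0]].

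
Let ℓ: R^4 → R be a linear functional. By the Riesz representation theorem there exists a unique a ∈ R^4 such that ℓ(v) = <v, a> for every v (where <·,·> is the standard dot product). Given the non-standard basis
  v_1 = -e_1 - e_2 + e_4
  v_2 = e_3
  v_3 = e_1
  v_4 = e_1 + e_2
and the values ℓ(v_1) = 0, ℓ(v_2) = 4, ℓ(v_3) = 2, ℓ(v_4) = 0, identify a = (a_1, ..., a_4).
a = (2, -2, 4, 0)

Write a = (a_1, ..., a_4) in the standard basis. For each basis vector v_i, ℓ(v_i) = <v_i, a> is a linear equation in the a_j's. Collect the n equations into a matrix system V a = ℓ, where row i of V is v_i (expressed in the standard basis). Since V is invertible (lower-triangular with 1s on the diagonal, up to permutation), solve by back-substitution:
  V =
[[-1, -1, 0, 1],
 [0, 0, 1, 0],
 [1, 0, 0, 0],
 [1, 1, 0, 0]]
  V a = (0, 4, 2, 0)
Solving gives a = (2, -2, 4, 0).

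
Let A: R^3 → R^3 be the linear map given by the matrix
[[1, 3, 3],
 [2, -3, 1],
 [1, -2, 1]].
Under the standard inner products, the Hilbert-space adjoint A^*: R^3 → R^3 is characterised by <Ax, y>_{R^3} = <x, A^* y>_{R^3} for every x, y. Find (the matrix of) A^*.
A^* = A^T =
[[1, 2, 1],
 [3, -3, -2],
 [3, 1, 1]]

For real matrices with standard dot products, the defining identity <Ax, y> = <x, A^* y> gives (Ax)^T y = x^T (A^*) y, i.e. x^T A^T y = x^T (A^*) y. Since this holds for all x, y, we must have A^* = A^T. Therefore
A^* =
[[1, 2, 1],
 [3, -3, -2],
 [3, 1, 1]].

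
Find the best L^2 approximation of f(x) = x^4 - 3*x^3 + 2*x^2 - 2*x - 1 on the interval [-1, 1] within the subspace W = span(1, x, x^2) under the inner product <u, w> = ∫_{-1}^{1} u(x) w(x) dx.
g(x) = 20*x^2/7 - 19*x/5 - 38/35

The best approximation g ∈ W is the orthogonal projection of f onto W. Writing g = a_0 + a_1 x + a_2 x^2, the coefficients solve the normal equations G · a = b where
  G_{ij} = <φ_i, φ_j> and b_i = <f, φ_i>, with φ_0 = 1, φ_1 = x, φ_2 = x^2.
G =
  [2, 0, 2/3]
  [0, 2/3, 0]
  [2/3, 0, 2/5],
b = (-4/15, -38/15, 44/105).
Solving gives a_0 = -38/35, a_1 = -19/5, a_2 = 20/7, so
  g(x) = 20*x^2/7 - 19*x/5 - 38/35.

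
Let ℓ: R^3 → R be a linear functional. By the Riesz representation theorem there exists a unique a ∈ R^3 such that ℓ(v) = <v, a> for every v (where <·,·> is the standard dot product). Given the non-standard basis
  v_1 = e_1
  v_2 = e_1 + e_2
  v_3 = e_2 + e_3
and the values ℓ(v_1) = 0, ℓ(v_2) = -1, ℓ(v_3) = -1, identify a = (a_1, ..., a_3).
a = (0, -1, 0)

Write a = (a_1, ..., a_3) in the standard basis. For each basis vector v_i, ℓ(v_i) = <v_i, a> is a linear equation in the a_j's. Collect the n equations into a matrix system V a = ℓ, where row i of V is v_i (expressed in the standard basis). Since V is invertible (lower-triangular with 1s on the diagonal, up to permutation), solve by back-substitution:
  V =
[[1, 0, 0],
 [1, 1, 0],
 [0, 1, 1]]
  V a = (0, -1, -1)
Solving gives a = (0, -1, 0).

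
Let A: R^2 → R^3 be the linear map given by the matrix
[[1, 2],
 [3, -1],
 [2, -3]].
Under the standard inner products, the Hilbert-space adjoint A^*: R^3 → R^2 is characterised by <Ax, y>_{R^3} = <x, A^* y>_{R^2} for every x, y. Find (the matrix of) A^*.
A^* = A^T =
[[1, 3, 2],
 [2, -1, -3]]

For real matrices with standard dot products, the defining identity <Ax, y> = <x, A^* y> gives (Ax)^T y = x^T (A^*) y, i.e. x^T A^T y = x^T (A^*) y. Since this holds for all x, y, we must have A^* = A^T. Therefore
A^* =
[[1, 3, 2],
 [2, -1, -3]].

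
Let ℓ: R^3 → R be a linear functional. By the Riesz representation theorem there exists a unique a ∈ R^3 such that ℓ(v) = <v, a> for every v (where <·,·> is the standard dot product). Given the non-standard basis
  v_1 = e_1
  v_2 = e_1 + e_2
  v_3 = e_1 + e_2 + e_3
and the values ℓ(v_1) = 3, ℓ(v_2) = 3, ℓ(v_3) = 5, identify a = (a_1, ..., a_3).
a = (3, 0, 2)

Write a = (a_1, ..., a_3) in the standard basis. For each basis vector v_i, ℓ(v_i) = <v_i, a> is a linear equation in the a_j's. Collect the n equations into a matrix system V a = ℓ, where row i of V is v_i (expressed in the standard basis). Since V is invertible (lower-triangular with 1s on the diagonal, up to permutation), solve by back-substitution:
  V =
[[1, 0, 0],
 [1, 1, 0],
 [1, 1, 1]]
  V a = (3, 3, 5)
Solving gives a = (3, 0, 2).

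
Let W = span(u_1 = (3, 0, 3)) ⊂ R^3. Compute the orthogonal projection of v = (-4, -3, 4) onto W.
proj_W(v) = (0, 0, 0)

Set up U = [u_1 | ... | u_1] ∈ R^(3×1). The projector onto W = col(U) is P = U (U^T U)^(-1) U^T.
Compute U^T U =
  [18],
and U^T v = (0).
Solve U^T U · c = U^T v for the coefficients: c = (0). The projection is proj_W(v) = U c.
Check: (v - proj_W(v)) · u_1 = 0  (should be 0).
Result: proj_W(v) = (0, 0, 0).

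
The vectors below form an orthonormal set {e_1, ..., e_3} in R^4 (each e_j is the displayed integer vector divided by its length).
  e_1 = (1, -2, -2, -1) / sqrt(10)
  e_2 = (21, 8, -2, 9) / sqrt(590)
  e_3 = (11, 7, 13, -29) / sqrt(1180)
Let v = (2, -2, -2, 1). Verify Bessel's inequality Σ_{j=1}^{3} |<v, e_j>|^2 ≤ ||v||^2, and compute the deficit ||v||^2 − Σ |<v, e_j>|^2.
Σ |<v, e_j>|^2 = 251/20; ||v||^2 = 13; deficit = 9/20

Write each e_j = u_j / sqrt(<u_j, u_j>) where u_j is the displayed integer vector. Then <v, e_j> = <v, u_j> / sqrt(<u_j, u_j>), so |<v, e_j>|^2 = <v, u_j>^2 / <u_j, u_j>.
Coefficients: <v, e_1> = 9/sqrt(10), <v, e_2> = 39/sqrt(590), <v, e_3> = -47/sqrt(1180).
Square and sum: Σ |<v, e_j>|^2 = 251/20.
Compute ||v||^2 = v·v = 13.
Deficit = 13 − 251/20 = 9/20 ≥ 0, confirming Bessel's inequality. (The deficit equals ||v − Σ <v,e_j> e_j||^2, the squared distance from v to span{e_j}.)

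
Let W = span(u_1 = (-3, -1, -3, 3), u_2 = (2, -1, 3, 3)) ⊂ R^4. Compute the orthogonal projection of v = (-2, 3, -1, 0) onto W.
proj_W(v) = (-764/619, 162/619, -1014/619, -486/619)

Set up U = [u_1 | ... | u_2] ∈ R^(4×2). The projector onto W = col(U) is P = U (U^T U)^(-1) U^T.
Compute U^T U =
  [28, -5]
  [-5, 23],
and U^T v = (6, -10).
Solve U^T U · c = U^T v for the coefficients: c = (88/619, -250/619). The projection is proj_W(v) = U c.
Check: (v - proj_W(v)) · u_1 = 0  (should be 0).
Check: (v - proj_W(v)) · u_2 = 0  (should be 0).
Result: proj_W(v) = (-764/619, 162/619, -1014/619, -486/619).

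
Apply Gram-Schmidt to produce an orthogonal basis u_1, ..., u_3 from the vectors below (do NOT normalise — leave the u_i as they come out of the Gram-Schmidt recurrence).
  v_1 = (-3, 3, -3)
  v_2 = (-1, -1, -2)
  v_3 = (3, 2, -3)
Orthogonal basis:
  u_1 = (-3, 3, -3)
  u_2 = (-1/3, -5/3, -4/3)
  u_3 = (51/14, 17/14, -17/7)

Apply the Gram-Schmidt recurrence
  u_1 = v_1
  u_i = v_i − Σ_{j<i} ((v_i · u_j) / (u_j · u_j)) · u_j.

Step by step this gives:
  u_1 = (-3, 3, -3)
  u_2 = (-1/3, -5/3, -4/3)
  u_3 = (51/14, 17/14, -17/7)

Orthogonality check:
  u_2 · u_1 = 0 (should be 0)
  u_3 · u_1 = 0 (should be 0)
  u_3 · u_2 = 0 (should be 0)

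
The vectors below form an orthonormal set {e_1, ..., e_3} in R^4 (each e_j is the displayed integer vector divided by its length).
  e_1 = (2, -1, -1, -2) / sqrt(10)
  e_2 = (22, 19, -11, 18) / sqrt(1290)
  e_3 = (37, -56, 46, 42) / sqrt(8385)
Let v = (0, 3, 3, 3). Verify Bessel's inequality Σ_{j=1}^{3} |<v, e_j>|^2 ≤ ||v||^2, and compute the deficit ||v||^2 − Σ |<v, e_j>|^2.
Σ |<v, e_j>|^2 = 1314/65; ||v||^2 = 27; deficit = 441/65

Write each e_j = u_j / sqrt(<u_j, u_j>) where u_j is the displayed integer vector. Then <v, e_j> = <v, u_j> / sqrt(<u_j, u_j>), so |<v, e_j>|^2 = <v, u_j>^2 / <u_j, u_j>.
Coefficients: <v, e_1> = -12/sqrt(10), <v, e_2> = 78/sqrt(1290), <v, e_3> = 96/sqrt(8385).
Square and sum: Σ |<v, e_j>|^2 = 1314/65.
Compute ||v||^2 = v·v = 27.
Deficit = 27 − 1314/65 = 441/65 ≥ 0, confirming Bessel's inequality. (The deficit equals ||v − Σ <v,e_j> e_j||^2, the squared distance from v to span{e_j}.)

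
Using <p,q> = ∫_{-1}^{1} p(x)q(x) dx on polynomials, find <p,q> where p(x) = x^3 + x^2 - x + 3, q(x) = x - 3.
<p,q> = -304/15

Expand the product: p(x)·q(x) = x^4 - 2*x^3 - 4*x^2 + 6*x - 9.
∫_{-1}^{1} of each monomial x^k gives [2/(k+1) if k even, 0 if k odd]. Integrating term-by-term (or equivalently evaluating the antiderivative F(x) = x^5/5 - x^4/2 - 4*x^3/3 + 3*x^2 - 9*x at the endpoints):
  F(1) − F(−1) = -229/30 − (379/30) = -304/15.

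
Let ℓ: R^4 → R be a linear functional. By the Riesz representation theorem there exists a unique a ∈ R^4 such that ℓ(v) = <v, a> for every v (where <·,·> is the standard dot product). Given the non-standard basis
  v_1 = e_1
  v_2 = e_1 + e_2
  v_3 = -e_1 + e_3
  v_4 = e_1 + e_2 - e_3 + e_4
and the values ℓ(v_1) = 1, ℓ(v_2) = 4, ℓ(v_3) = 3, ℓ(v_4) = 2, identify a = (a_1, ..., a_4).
a = (1, 3, 4, 2)

Write a = (a_1, ..., a_4) in the standard basis. For each basis vector v_i, ℓ(v_i) = <v_i, a> is a linear equation in the a_j's. Collect the n equations into a matrix system V a = ℓ, where row i of V is v_i (expressed in the standard basis). Since V is invertible (lower-triangular with 1s on the diagonal, up to permutation), solve by back-substitution:
  V =
[[1, 0, 0, 0],
 [1, 1, 0, 0],
 [-1, 0, 1, 0],
 [1, 1, -1, 1]]
  V a = (1, 4, 3, 2)
Solving gives a = (1, 3, 4, 2).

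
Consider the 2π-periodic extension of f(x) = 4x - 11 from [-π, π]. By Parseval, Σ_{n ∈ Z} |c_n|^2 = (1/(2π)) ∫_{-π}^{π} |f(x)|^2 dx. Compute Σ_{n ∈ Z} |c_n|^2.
Σ |c_n|^2 = 16π^2/3 + 121

Expand and integrate term by term over [-π, π]:
  ∫ (4x)^2 dx = 16·(2π^3/3); ∫ 2·4·(-11)·x dx = 0 (odd integrand); ∫ (-11)^2 dx = 121·2π.
So (1/(2π)) ∫_{-π}^{π} (4x - 11)^2 dx = 16π^2/3 + 121 = 16π^2/3 + 121.
Parseval ⇒ Σ |c_n|^2 = 16π^2/3 + 121.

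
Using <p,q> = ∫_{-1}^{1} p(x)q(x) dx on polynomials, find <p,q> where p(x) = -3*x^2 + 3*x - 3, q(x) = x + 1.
<p,q> = -6

Expand the product: p(x)·q(x) = -3*x^3 - 3.
∫_{-1}^{1} of each monomial x^k gives [2/(k+1) if k even, 0 if k odd]. Integrating term-by-term (or equivalently evaluating the antiderivative F(x) = -3*x^4/4 - 3*x at the endpoints):
  F(1) − F(−1) = -15/4 − (9/4) = -6.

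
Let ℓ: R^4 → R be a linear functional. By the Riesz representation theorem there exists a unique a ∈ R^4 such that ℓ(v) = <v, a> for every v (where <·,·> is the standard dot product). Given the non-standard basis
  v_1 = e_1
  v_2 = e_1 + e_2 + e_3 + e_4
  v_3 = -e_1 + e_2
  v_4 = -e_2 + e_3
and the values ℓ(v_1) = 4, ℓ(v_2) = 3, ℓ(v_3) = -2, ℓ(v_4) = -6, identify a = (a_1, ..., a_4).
a = (4, 2, -4, 1)

Write a = (a_1, ..., a_4) in the standard basis. For each basis vector v_i, ℓ(v_i) = <v_i, a> is a linear equation in the a_j's. Collect the n equations into a matrix system V a = ℓ, where row i of V is v_i (expressed in the standard basis). Since V is invertible (lower-triangular with 1s on the diagonal, up to permutation), solve by back-substitution:
  V =
[[1, 0, 0, 0],
 [1, 1, 1, 1],
 [-1, 1, 0, 0],
 [0, -1, 1, 0]]
  V a = (4, 3, -2, -6)
Solving gives a = (4, 2, -4, 1).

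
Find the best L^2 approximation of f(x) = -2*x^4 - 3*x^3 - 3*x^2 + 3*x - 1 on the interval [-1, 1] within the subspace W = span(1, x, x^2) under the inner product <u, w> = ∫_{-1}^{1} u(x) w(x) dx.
g(x) = -33*x^2/7 + 6*x/5 - 29/35

The best approximation g ∈ W is the orthogonal projection of f onto W. Writing g = a_0 + a_1 x + a_2 x^2, the coefficients solve the normal equations G · a = b where
  G_{ij} = <φ_i, φ_j> and b_i = <f, φ_i>, with φ_0 = 1, φ_1 = x, φ_2 = x^2.
G =
  [2, 0, 2/3]
  [0, 2/3, 0]
  [2/3, 0, 2/5],
b = (-24/5, 4/5, -256/105).
Solving gives a_0 = -29/35, a_1 = 6/5, a_2 = -33/7, so
  g(x) = -33*x^2/7 + 6*x/5 - 29/35.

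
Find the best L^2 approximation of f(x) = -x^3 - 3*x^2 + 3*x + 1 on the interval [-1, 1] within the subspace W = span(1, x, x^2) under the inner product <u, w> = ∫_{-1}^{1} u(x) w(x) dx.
g(x) = -3*x^2 + 12*x/5 + 1

The best approximation g ∈ W is the orthogonal projection of f onto W. Writing g = a_0 + a_1 x + a_2 x^2, the coefficients solve the normal equations G · a = b where
  G_{ij} = <φ_i, φ_j> and b_i = <f, φ_i>, with φ_0 = 1, φ_1 = x, φ_2 = x^2.
G =
  [2, 0, 2/3]
  [0, 2/3, 0]
  [2/3, 0, 2/5],
b = (0, 8/5, -8/15).
Solving gives a_0 = 1, a_1 = 12/5, a_2 = -3, so
  g(x) = -3*x^2 + 12*x/5 + 1.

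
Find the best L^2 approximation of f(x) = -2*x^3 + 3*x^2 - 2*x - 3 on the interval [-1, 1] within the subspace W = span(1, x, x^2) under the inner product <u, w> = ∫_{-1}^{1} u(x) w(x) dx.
g(x) = 3*x^2 - 16*x/5 - 3

The best approximation g ∈ W is the orthogonal projection of f onto W. Writing g = a_0 + a_1 x + a_2 x^2, the coefficients solve the normal equations G · a = b where
  G_{ij} = <φ_i, φ_j> and b_i = <f, φ_i>, with φ_0 = 1, φ_1 = x, φ_2 = x^2.
G =
  [2, 0, 2/3]
  [0, 2/3, 0]
  [2/3, 0, 2/5],
b = (-4, -32/15, -4/5).
Solving gives a_0 = -3, a_1 = -16/5, a_2 = 3, so
  g(x) = 3*x^2 - 16*x/5 - 3.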